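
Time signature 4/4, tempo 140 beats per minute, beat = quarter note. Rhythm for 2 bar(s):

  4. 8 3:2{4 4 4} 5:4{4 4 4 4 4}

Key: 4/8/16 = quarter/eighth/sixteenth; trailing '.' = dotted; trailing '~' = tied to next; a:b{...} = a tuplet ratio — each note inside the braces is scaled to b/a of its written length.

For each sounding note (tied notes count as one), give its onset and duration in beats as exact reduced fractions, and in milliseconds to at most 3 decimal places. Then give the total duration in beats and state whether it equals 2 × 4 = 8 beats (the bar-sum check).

1) 0.0ms=0b +642.857ms=3/2b
2) 642.857ms=3/2b +214.286ms=1/2b
3) 857.143ms=2b +285.714ms=2/3b
4) 1142.857ms=8/3b +285.714ms=2/3b
5) 1428.571ms=10/3b +285.714ms=2/3b
6) 1714.286ms=4b +342.857ms=4/5b
7) 2057.143ms=24/5b +342.857ms=4/5b
8) 2400.0ms=28/5b +342.857ms=4/5b
9) 2742.857ms=32/5b +342.857ms=4/5b
10) 3085.714ms=36/5b +342.857ms=4/5b
Σ=8b of 8 (140bpm 4/4) — PASS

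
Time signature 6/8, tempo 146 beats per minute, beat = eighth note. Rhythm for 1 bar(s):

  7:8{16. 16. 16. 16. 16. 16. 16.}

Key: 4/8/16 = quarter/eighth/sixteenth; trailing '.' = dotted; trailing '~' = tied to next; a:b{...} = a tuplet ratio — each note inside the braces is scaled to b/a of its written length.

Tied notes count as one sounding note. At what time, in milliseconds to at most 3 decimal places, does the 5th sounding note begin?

1. 0.0ms @ 0 + 352.25ms (6/7)
2. 352.25ms @ 6/7 + 352.25ms (6/7)
3. 704.501ms @ 12/7 + 352.25ms (6/7)
4. 1056.751ms @ 18/7 + 352.25ms (6/7)
5. 1409.002ms @ 24/7 + 352.25ms (6/7)
6. 1761.252ms @ 30/7 + 352.25ms (6/7)
7. 2113.503ms @ 36/7 + 352.25ms (6/7)

note 5 onset = 24/7b = 1409.002ms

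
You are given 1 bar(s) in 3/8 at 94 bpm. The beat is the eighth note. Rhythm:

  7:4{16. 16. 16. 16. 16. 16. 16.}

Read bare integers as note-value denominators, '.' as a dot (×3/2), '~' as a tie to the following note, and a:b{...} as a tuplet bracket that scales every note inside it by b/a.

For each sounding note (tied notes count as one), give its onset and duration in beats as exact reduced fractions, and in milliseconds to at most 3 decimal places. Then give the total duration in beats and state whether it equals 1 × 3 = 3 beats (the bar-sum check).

1) 0.0ms=0b +273.556ms=3/7b
2) 273.556ms=3/7b +273.556ms=3/7b
3) 547.112ms=6/7b +273.556ms=3/7b
4) 820.669ms=9/7b +273.556ms=3/7b
5) 1094.225ms=12/7b +273.556ms=3/7b
6) 1367.781ms=15/7b +273.556ms=3/7b
7) 1641.337ms=18/7b +273.556ms=3/7b
Σ=3b of 3 (94bpm 3/8) — PASS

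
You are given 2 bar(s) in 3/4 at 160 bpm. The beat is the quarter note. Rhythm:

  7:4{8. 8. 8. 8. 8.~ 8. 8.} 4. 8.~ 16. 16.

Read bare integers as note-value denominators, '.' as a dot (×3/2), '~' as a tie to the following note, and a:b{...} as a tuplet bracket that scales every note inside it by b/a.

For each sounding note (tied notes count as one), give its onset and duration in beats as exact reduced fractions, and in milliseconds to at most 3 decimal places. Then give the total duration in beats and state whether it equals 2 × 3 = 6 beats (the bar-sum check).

1) 0.0ms=0b +160.714ms=3/7b
2) 160.714ms=3/7b +160.714ms=3/7b
3) 321.429ms=6/7b +160.714ms=3/7b
4) 482.143ms=9/7b +160.714ms=3/7b
5) 642.857ms=12/7b +321.429ms=6/7b
6) 964.286ms=18/7b +160.714ms=3/7b
7) 1125.0ms=3b +562.5ms=3/2b
8) 1687.5ms=9/2b +421.875ms=9/8b
9) 2109.375ms=45/8b +140.625ms=3/8b
Σ=6b of 6 (160bpm 3/4) — PASS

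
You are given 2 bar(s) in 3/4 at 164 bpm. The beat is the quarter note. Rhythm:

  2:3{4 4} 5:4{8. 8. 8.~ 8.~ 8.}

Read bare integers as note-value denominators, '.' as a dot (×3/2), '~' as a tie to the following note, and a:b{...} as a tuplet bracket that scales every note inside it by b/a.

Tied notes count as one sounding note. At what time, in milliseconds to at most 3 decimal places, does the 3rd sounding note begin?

1. 0.0ms @ 0 + 548.78ms (3/2)
2. 548.78ms @ 3/2 + 548.78ms (3/2)
3. 1097.561ms @ 3 + 219.512ms (3/5)
4. 1317.073ms @ 18/5 + 219.512ms (3/5)
5. 1536.585ms @ 21/5 + 658.537ms (9/5)

note 3 onset = 3b = 1097.561ms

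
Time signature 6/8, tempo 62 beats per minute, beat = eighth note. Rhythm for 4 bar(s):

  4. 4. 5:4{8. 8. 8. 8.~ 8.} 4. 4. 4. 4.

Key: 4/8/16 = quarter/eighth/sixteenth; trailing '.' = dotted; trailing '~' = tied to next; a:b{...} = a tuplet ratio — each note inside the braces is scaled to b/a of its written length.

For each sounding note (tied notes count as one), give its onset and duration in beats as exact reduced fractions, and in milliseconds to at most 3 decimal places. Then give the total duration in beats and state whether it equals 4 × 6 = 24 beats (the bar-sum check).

1) 0.0ms=0b +2903.226ms=3b
2) 2903.226ms=3b +2903.226ms=3b
3) 5806.452ms=6b +1161.29ms=6/5b
4) 6967.742ms=36/5b +1161.29ms=6/5b
5) 8129.032ms=42/5b +1161.29ms=6/5b
6) 9290.323ms=48/5b +2322.581ms=12/5b
7) 11612.903ms=12b +2903.226ms=3b
8) 14516.129ms=15b +2903.226ms=3b
9) 17419.355ms=18b +2903.226ms=3b
10) 20322.581ms=21b +2903.226ms=3b
Σ=24b of 24 (62bpm 6/8) — PASS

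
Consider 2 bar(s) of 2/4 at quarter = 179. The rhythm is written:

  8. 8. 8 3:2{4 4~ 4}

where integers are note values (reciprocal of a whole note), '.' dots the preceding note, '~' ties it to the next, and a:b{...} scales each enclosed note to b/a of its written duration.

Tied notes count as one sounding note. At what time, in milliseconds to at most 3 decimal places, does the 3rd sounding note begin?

note 3 onset = 3/2b = 502.793ms

1. 0.0ms @ 0 + 251.397ms (3/4)
2. 251.397ms @ 3/4 + 251.397ms (3/4)
3. 502.793ms @ 3/2 + 167.598ms (1/2)
4. 670.391ms @ 2 + 223.464ms (2/3)
5. 893.855ms @ 8/3 + 446.927ms (4/3)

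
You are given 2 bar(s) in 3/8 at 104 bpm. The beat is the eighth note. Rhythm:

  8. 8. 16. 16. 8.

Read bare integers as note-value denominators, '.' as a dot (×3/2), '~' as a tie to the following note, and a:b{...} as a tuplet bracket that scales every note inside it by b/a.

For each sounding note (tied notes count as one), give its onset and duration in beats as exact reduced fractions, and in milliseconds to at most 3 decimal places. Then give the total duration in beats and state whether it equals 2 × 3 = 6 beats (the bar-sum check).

1) 0.0ms=0b +865.385ms=3/2b
2) 865.385ms=3/2b +865.385ms=3/2b
3) 1730.769ms=3b +432.692ms=3/4b
4) 2163.462ms=15/4b +432.692ms=3/4b
5) 2596.154ms=9/2b +865.385ms=3/2b
Σ=6b of 6 (104bpm 3/8) — PASS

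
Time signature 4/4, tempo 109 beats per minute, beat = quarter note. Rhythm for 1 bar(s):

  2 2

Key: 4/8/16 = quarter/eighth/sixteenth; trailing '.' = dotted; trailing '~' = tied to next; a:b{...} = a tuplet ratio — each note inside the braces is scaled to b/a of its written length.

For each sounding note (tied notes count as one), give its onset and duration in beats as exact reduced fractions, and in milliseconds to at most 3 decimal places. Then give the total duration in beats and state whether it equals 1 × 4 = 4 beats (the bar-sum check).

1) 0.0ms=0b +1100.917ms=2b
2) 1100.917ms=2b +1100.917ms=2b
Σ=4b of 4 (109bpm 4/4) — PASS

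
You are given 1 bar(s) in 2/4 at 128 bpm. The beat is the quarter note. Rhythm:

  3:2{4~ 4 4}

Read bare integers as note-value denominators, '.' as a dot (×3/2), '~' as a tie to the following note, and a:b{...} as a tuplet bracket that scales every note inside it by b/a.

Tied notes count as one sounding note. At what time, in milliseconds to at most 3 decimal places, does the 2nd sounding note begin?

note 2 onset = 4/3b = 625.0ms

1. 0.0ms @ 0 + 625.0ms (4/3)
2. 625.0ms @ 4/3 + 312.5ms (2/3)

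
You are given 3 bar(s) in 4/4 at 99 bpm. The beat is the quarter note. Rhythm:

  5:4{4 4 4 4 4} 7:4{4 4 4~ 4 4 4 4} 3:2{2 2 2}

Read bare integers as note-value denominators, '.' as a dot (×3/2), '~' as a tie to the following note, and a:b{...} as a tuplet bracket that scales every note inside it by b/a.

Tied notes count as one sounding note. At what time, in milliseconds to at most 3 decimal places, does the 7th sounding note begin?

note 7 onset = 32/7b = 2770.563ms

1. 0.0ms @ 0 + 484.848ms (4/5)
2. 484.848ms @ 4/5 + 484.848ms (4/5)
3. 969.697ms @ 8/5 + 484.848ms (4/5)
4. 1454.545ms @ 12/5 + 484.848ms (4/5)
5. 1939.394ms @ 16/5 + 484.848ms (4/5)
6. 2424.242ms @ 4 + 346.32ms (4/7)
7. 2770.563ms @ 32/7 + 346.32ms (4/7)
8. 3116.883ms @ 36/7 + 692.641ms (8/7)
9. 3809.524ms @ 44/7 + 346.32ms (4/7)
10. 4155.844ms @ 48/7 + 346.32ms (4/7)
11. 4502.165ms @ 52/7 + 346.32ms (4/7)
12. 4848.485ms @ 8 + 808.081ms (4/3)
13. 5656.566ms @ 28/3 + 808.081ms (4/3)
14. 6464.646ms @ 32/3 + 808.081ms (4/3)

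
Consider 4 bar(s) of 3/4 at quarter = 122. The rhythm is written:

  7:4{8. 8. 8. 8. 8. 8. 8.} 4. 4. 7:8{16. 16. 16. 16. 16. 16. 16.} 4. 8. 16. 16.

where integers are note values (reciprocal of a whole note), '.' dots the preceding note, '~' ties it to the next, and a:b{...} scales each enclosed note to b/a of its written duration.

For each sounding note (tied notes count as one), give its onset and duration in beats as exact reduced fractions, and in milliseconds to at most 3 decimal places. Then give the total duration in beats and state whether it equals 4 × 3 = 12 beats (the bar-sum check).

1) 0.0ms=0b +210.773ms=3/7b
2) 210.773ms=3/7b +210.773ms=3/7b
3) 421.546ms=6/7b +210.773ms=3/7b
4) 632.319ms=9/7b +210.773ms=3/7b
5) 843.091ms=12/7b +210.773ms=3/7b
6) 1053.864ms=15/7b +210.773ms=3/7b
7) 1264.637ms=18/7b +210.773ms=3/7b
8) 1475.41ms=3b +737.705ms=3/2b
9) 2213.115ms=9/2b +737.705ms=3/2b
10) 2950.82ms=6b +210.773ms=3/7b
11) 3161.593ms=45/7b +210.773ms=3/7b
12) 3372.365ms=48/7b +210.773ms=3/7b
13) 3583.138ms=51/7b +210.773ms=3/7b
14) 3793.911ms=54/7b +210.773ms=3/7b
15) 4004.684ms=57/7b +210.773ms=3/7b
16) 4215.457ms=60/7b +210.773ms=3/7b
17) 4426.23ms=9b +737.705ms=3/2b
18) 5163.934ms=21/2b +368.852ms=3/4b
19) 5532.787ms=45/4b +184.426ms=3/8b
20) 5717.213ms=93/8b +184.426ms=3/8b
Σ=12b of 12 (122bpm 3/4) — PASS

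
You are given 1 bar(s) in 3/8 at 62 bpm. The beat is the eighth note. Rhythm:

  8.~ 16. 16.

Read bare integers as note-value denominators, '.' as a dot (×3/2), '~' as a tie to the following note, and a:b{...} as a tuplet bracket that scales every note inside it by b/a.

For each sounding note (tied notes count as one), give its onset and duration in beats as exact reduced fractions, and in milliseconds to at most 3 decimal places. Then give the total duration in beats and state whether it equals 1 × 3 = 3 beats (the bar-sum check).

1) 0.0ms=0b +2177.419ms=9/4b
2) 2177.419ms=9/4b +725.806ms=3/4b
Σ=3b of 3 (62bpm 3/8) — PASS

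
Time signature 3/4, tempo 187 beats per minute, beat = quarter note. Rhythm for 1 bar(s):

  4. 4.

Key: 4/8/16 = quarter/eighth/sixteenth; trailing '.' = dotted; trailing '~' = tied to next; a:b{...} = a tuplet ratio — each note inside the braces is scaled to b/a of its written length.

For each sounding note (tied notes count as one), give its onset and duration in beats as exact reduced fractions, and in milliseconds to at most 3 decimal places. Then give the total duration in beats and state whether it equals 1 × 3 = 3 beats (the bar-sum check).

1) 0.0ms=0b +481.283ms=3/2b
2) 481.283ms=3/2b +481.283ms=3/2b
Σ=3b of 3 (187bpm 3/4) — PASS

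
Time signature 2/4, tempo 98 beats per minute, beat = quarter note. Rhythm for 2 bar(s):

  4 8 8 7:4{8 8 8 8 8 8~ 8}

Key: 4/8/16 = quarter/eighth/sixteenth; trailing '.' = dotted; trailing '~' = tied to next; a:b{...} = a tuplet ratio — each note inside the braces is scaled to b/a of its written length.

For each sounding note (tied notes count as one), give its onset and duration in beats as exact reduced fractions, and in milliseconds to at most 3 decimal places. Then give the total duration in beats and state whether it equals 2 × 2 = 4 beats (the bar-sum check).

1) 0.0ms=0b +612.245ms=1b
2) 612.245ms=1b +306.122ms=1/2b
3) 918.367ms=3/2b +306.122ms=1/2b
4) 1224.49ms=2b +174.927ms=2/7b
5) 1399.417ms=16/7b +174.927ms=2/7b
6) 1574.344ms=18/7b +174.927ms=2/7b
7) 1749.271ms=20/7b +174.927ms=2/7b
8) 1924.198ms=22/7b +174.927ms=2/7b
9) 2099.125ms=24/7b +349.854ms=4/7b
Σ=4b of 4 (98bpm 2/4) — PASS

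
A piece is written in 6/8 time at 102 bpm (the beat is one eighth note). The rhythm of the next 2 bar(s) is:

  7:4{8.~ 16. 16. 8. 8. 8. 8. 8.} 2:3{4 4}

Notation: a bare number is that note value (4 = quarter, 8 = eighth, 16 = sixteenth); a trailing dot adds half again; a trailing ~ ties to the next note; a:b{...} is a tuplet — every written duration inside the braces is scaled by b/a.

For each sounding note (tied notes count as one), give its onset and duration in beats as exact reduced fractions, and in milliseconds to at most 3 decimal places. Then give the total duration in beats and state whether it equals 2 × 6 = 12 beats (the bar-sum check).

1) 0.0ms=0b +756.303ms=9/7b
2) 756.303ms=9/7b +252.101ms=3/7b
3) 1008.403ms=12/7b +504.202ms=6/7b
4) 1512.605ms=18/7b +504.202ms=6/7b
5) 2016.807ms=24/7b +504.202ms=6/7b
6) 2521.008ms=30/7b +504.202ms=6/7b
7) 3025.21ms=36/7b +504.202ms=6/7b
8) 3529.412ms=6b +1764.706ms=3b
9) 5294.118ms=9b +1764.706ms=3b
Σ=12b of 12 (102bpm 6/8) — PASS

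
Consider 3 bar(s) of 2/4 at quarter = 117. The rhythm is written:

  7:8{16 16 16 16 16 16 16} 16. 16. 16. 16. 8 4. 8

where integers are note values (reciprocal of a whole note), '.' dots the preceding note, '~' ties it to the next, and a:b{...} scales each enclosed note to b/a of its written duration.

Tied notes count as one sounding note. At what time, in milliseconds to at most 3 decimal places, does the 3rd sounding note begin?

note 3 onset = 4/7b = 293.04ms

1. 0.0ms @ 0 + 146.52ms (2/7)
2. 146.52ms @ 2/7 + 146.52ms (2/7)
3. 293.04ms @ 4/7 + 146.52ms (2/7)
4. 439.56ms @ 6/7 + 146.52ms (2/7)
5. 586.081ms @ 8/7 + 146.52ms (2/7)
6. 732.601ms @ 10/7 + 146.52ms (2/7)
7. 879.121ms @ 12/7 + 146.52ms (2/7)
8. 1025.641ms @ 2 + 192.308ms (3/8)
9. 1217.949ms @ 19/8 + 192.308ms (3/8)
10. 1410.256ms @ 11/4 + 192.308ms (3/8)
11. 1602.564ms @ 25/8 + 192.308ms (3/8)
12. 1794.872ms @ 7/2 + 256.41ms (1/2)
13. 2051.282ms @ 4 + 769.231ms (3/2)
14. 2820.513ms @ 11/2 + 256.41ms (1/2)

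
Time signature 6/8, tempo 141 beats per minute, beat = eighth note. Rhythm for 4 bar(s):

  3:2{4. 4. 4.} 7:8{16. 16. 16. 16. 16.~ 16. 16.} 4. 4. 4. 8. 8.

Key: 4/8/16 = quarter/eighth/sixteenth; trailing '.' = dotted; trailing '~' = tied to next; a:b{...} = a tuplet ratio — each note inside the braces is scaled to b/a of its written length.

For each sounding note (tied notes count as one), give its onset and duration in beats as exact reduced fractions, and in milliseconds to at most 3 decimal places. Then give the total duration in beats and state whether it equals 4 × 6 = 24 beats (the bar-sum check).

1) 0.0ms=0b +851.064ms=2b
2) 851.064ms=2b +851.064ms=2b
3) 1702.128ms=4b +851.064ms=2b
4) 2553.191ms=6b +364.742ms=6/7b
5) 2917.933ms=48/7b +364.742ms=6/7b
6) 3282.675ms=54/7b +364.742ms=6/7b
7) 3647.416ms=60/7b +364.742ms=6/7b
8) 4012.158ms=66/7b +729.483ms=12/7b
9) 4741.641ms=78/7b +364.742ms=6/7b
10) 5106.383ms=12b +1276.596ms=3b
11) 6382.979ms=15b +1276.596ms=3b
12) 7659.574ms=18b +1276.596ms=3b
13) 8936.17ms=21b +638.298ms=3/2b
14) 9574.468ms=45/2b +638.298ms=3/2b
Σ=24b of 24 (141bpm 6/8) — PASS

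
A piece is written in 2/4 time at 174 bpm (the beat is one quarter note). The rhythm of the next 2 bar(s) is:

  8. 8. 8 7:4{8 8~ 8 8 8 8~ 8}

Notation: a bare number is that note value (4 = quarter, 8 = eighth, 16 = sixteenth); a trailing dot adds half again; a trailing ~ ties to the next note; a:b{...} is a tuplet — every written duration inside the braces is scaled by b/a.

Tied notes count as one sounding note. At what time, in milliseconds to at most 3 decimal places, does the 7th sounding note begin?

1. 0.0ms @ 0 + 258.621ms (3/4)
2. 258.621ms @ 3/4 + 258.621ms (3/4)
3. 517.241ms @ 3/2 + 172.414ms (1/2)
4. 689.655ms @ 2 + 98.522ms (2/7)
5. 788.177ms @ 16/7 + 197.044ms (4/7)
6. 985.222ms @ 20/7 + 98.522ms (2/7)
7. 1083.744ms @ 22/7 + 98.522ms (2/7)
8. 1182.266ms @ 24/7 + 197.044ms (4/7)

note 7 onset = 22/7b = 1083.744ms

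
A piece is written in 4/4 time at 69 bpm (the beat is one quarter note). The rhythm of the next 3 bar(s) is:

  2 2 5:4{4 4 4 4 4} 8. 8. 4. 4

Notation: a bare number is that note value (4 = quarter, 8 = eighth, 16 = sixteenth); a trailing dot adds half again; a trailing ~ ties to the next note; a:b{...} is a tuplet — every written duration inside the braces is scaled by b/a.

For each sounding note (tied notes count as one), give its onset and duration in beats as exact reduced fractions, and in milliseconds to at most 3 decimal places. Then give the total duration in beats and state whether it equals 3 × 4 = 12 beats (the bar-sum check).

1) 0.0ms=0b +1739.13ms=2b
2) 1739.13ms=2b +1739.13ms=2b
3) 3478.261ms=4b +695.652ms=4/5b
4) 4173.913ms=24/5b +695.652ms=4/5b
5) 4869.565ms=28/5b +695.652ms=4/5b
6) 5565.217ms=32/5b +695.652ms=4/5b
7) 6260.87ms=36/5b +695.652ms=4/5b
8) 6956.522ms=8b +652.174ms=3/4b
9) 7608.696ms=35/4b +652.174ms=3/4b
10) 8260.87ms=19/2b +1304.348ms=3/2b
11) 9565.217ms=11b +869.565ms=1b
Σ=12b of 12 (69bpm 4/4) — PASS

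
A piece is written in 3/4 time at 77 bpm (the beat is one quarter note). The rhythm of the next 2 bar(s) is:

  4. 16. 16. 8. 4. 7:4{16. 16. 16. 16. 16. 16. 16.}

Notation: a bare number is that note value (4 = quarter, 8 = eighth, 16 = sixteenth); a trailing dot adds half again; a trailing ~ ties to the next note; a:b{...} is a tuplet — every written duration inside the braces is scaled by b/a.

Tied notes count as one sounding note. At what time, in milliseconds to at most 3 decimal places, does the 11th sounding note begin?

note 11 onset = 39/7b = 4341.373ms

1. 0.0ms @ 0 + 1168.831ms (3/2)
2. 1168.831ms @ 3/2 + 292.208ms (3/8)
3. 1461.039ms @ 15/8 + 292.208ms (3/8)
4. 1753.247ms @ 9/4 + 584.416ms (3/4)
5. 2337.662ms @ 3 + 1168.831ms (3/2)
6. 3506.494ms @ 9/2 + 166.976ms (3/14)
7. 3673.469ms @ 33/7 + 166.976ms (3/14)
8. 3840.445ms @ 69/14 + 166.976ms (3/14)
9. 4007.421ms @ 36/7 + 166.976ms (3/14)
10. 4174.397ms @ 75/14 + 166.976ms (3/14)
11. 4341.373ms @ 39/7 + 166.976ms (3/14)
12. 4508.349ms @ 81/14 + 166.976ms (3/14)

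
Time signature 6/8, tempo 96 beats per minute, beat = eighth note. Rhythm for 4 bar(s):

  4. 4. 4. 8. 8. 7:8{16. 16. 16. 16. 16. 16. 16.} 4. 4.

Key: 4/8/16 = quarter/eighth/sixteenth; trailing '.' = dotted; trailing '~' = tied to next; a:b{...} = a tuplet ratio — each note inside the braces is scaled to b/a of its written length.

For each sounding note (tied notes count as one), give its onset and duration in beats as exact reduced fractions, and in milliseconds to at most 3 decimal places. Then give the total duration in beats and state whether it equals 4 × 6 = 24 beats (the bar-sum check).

1) 0.0ms=0b +1875.0ms=3b
2) 1875.0ms=3b +1875.0ms=3b
3) 3750.0ms=6b +1875.0ms=3b
4) 5625.0ms=9b +937.5ms=3/2b
5) 6562.5ms=21/2b +937.5ms=3/2b
6) 7500.0ms=12b +535.714ms=6/7b
7) 8035.714ms=90/7b +535.714ms=6/7b
8) 8571.429ms=96/7b +535.714ms=6/7b
9) 9107.143ms=102/7b +535.714ms=6/7b
10) 9642.857ms=108/7b +535.714ms=6/7b
11) 10178.571ms=114/7b +535.714ms=6/7b
12) 10714.286ms=120/7b +535.714ms=6/7b
13) 11250.0ms=18b +1875.0ms=3b
14) 13125.0ms=21b +1875.0ms=3b
Σ=24b of 24 (96bpm 6/8) — PASS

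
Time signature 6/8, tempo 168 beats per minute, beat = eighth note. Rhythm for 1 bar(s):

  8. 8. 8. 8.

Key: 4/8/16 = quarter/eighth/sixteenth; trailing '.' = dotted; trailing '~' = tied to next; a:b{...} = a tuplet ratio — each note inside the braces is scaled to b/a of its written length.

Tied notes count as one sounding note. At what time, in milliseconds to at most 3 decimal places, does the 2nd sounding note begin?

1. 0.0ms @ 0 + 535.714ms (3/2)
2. 535.714ms @ 3/2 + 535.714ms (3/2)
3. 1071.429ms @ 3 + 535.714ms (3/2)
4. 1607.143ms @ 9/2 + 535.714ms (3/2)

note 2 onset = 3/2b = 535.714ms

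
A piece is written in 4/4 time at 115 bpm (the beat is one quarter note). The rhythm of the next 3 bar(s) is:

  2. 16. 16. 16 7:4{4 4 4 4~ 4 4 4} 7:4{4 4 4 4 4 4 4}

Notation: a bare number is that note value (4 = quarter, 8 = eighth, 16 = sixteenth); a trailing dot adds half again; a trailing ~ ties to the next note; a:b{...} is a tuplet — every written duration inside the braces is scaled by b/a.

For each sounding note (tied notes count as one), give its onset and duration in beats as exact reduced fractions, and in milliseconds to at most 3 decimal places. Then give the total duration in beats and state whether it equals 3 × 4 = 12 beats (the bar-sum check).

1) 0.0ms=0b +1565.217ms=3b
2) 1565.217ms=3b +195.652ms=3/8b
3) 1760.87ms=27/8b +195.652ms=3/8b
4) 1956.522ms=15/4b +130.435ms=1/4b
5) 2086.957ms=4b +298.137ms=4/7b
6) 2385.093ms=32/7b +298.137ms=4/7b
7) 2683.23ms=36/7b +298.137ms=4/7b
8) 2981.366ms=40/7b +596.273ms=8/7b
9) 3577.64ms=48/7b +298.137ms=4/7b
10) 3875.776ms=52/7b +298.137ms=4/7b
11) 4173.913ms=8b +298.137ms=4/7b
12) 4472.05ms=60/7b +298.137ms=4/7b
13) 4770.186ms=64/7b +298.137ms=4/7b
14) 5068.323ms=68/7b +298.137ms=4/7b
15) 5366.46ms=72/7b +298.137ms=4/7b
16) 5664.596ms=76/7b +298.137ms=4/7b
17) 5962.733ms=80/7b +298.137ms=4/7b
Σ=12b of 12 (115bpm 4/4) — PASS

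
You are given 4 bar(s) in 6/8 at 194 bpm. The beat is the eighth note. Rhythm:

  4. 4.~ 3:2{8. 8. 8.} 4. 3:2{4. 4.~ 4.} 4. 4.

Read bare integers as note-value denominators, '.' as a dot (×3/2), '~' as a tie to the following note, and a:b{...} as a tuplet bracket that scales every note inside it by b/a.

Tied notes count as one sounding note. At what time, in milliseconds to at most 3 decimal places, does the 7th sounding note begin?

note 7 onset = 14b = 4329.897ms

1. 0.0ms @ 0 + 927.835ms (3)
2. 927.835ms @ 3 + 1237.113ms (4)
3. 2164.948ms @ 7 + 309.278ms (1)
4. 2474.227ms @ 8 + 309.278ms (1)
5. 2783.505ms @ 9 + 927.835ms (3)
6. 3711.34ms @ 12 + 618.557ms (2)
7. 4329.897ms @ 14 + 1237.113ms (4)
8. 5567.01ms @ 18 + 927.835ms (3)
9. 6494.845ms @ 21 + 927.835ms (3)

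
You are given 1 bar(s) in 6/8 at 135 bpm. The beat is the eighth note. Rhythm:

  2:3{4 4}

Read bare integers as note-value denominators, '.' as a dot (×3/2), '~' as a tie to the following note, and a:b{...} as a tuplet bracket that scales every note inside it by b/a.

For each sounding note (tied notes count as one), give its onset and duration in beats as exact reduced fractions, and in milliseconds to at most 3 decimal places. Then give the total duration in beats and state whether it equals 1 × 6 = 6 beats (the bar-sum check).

1) 0.0ms=0b +1333.333ms=3b
2) 1333.333ms=3b +1333.333ms=3b
Σ=6b of 6 (135bpm 6/8) — PASS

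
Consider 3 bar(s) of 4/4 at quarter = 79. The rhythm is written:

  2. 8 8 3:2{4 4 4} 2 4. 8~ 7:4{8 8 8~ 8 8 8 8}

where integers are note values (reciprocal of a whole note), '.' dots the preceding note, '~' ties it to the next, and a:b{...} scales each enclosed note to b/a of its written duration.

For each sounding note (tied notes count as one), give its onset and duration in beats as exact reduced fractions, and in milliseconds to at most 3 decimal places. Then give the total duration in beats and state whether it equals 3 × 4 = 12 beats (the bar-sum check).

1) 0.0ms=0b +2278.481ms=3b
2) 2278.481ms=3b +379.747ms=1/2b
3) 2658.228ms=7/2b +379.747ms=1/2b
4) 3037.975ms=4b +506.329ms=2/3b
5) 3544.304ms=14/3b +506.329ms=2/3b
6) 4050.633ms=16/3b +506.329ms=2/3b
7) 4556.962ms=6b +1518.987ms=2b
8) 6075.949ms=8b +1139.241ms=3/2b
9) 7215.19ms=19/2b +596.745ms=11/14b
10) 7811.935ms=72/7b +216.998ms=2/7b
11) 8028.933ms=74/7b +433.996ms=4/7b
12) 8462.929ms=78/7b +216.998ms=2/7b
13) 8679.928ms=80/7b +216.998ms=2/7b
14) 8896.926ms=82/7b +216.998ms=2/7b
Σ=12b of 12 (79bpm 4/4) — PASS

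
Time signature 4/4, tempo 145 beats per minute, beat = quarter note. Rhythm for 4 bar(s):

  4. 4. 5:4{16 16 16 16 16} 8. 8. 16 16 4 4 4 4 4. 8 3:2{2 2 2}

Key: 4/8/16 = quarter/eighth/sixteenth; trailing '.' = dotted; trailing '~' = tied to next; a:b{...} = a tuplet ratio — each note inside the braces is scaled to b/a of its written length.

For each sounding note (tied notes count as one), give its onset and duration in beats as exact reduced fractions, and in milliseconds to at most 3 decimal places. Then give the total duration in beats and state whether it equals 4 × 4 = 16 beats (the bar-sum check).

1) 0.0ms=0b +620.69ms=3/2b
2) 620.69ms=3/2b +620.69ms=3/2b
3) 1241.379ms=3b +82.759ms=1/5b
4) 1324.138ms=16/5b +82.759ms=1/5b
5) 1406.897ms=17/5b +82.759ms=1/5b
6) 1489.655ms=18/5b +82.759ms=1/5b
7) 1572.414ms=19/5b +82.759ms=1/5b
8) 1655.172ms=4b +310.345ms=3/4b
9) 1965.517ms=19/4b +310.345ms=3/4b
10) 2275.862ms=11/2b +103.448ms=1/4b
11) 2379.31ms=23/4b +103.448ms=1/4b
12) 2482.759ms=6b +413.793ms=1b
13) 2896.552ms=7b +413.793ms=1b
14) 3310.345ms=8b +413.793ms=1b
15) 3724.138ms=9b +413.793ms=1b
16) 4137.931ms=10b +620.69ms=3/2b
17) 4758.621ms=23/2b +206.897ms=1/2b
18) 4965.517ms=12b +551.724ms=4/3b
19) 5517.241ms=40/3b +551.724ms=4/3b
20) 6068.966ms=44/3b +551.724ms=4/3b
Σ=16b of 16 (145bpm 4/4) — PASS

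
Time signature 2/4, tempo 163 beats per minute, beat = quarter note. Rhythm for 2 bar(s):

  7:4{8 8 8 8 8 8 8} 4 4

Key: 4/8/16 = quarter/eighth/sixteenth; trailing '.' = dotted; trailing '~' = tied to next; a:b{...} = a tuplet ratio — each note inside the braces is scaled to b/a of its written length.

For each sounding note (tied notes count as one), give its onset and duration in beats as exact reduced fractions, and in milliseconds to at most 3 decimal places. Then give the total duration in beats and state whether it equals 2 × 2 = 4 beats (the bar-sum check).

1) 0.0ms=0b +105.171ms=2/7b
2) 105.171ms=2/7b +105.171ms=2/7b
3) 210.342ms=4/7b +105.171ms=2/7b
4) 315.513ms=6/7b +105.171ms=2/7b
5) 420.684ms=8/7b +105.171ms=2/7b
6) 525.855ms=10/7b +105.171ms=2/7b
7) 631.025ms=12/7b +105.171ms=2/7b
8) 736.196ms=2b +368.098ms=1b
9) 1104.294ms=3b +368.098ms=1b
Σ=4b of 4 (163bpm 2/4) — PASS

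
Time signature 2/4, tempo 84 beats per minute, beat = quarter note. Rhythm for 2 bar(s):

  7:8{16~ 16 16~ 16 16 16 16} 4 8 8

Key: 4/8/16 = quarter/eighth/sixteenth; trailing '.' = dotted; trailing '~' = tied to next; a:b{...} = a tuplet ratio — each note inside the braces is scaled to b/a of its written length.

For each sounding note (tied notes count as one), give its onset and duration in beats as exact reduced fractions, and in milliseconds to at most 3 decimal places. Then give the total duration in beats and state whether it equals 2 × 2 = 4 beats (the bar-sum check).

1) 0.0ms=0b +408.163ms=4/7b
2) 408.163ms=4/7b +408.163ms=4/7b
3) 816.327ms=8/7b +204.082ms=2/7b
4) 1020.408ms=10/7b +204.082ms=2/7b
5) 1224.49ms=12/7b +204.082ms=2/7b
6) 1428.571ms=2b +714.286ms=1b
7) 2142.857ms=3b +357.143ms=1/2b
8) 2500.0ms=7/2b +357.143ms=1/2b
Σ=4b of 4 (84bpm 2/4) — PASS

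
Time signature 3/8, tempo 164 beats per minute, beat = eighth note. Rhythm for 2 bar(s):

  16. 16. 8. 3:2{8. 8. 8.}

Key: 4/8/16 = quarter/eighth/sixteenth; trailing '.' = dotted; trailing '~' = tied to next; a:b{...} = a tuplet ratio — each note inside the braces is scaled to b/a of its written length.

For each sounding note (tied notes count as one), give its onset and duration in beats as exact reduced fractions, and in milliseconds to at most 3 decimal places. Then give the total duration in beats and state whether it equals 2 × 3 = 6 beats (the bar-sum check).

1) 0.0ms=0b +274.39ms=3/4b
2) 274.39ms=3/4b +274.39ms=3/4b
3) 548.78ms=3/2b +548.78ms=3/2b
4) 1097.561ms=3b +365.854ms=1b
5) 1463.415ms=4b +365.854ms=1b
6) 1829.268ms=5b +365.854ms=1b
Σ=6b of 6 (164bpm 3/8) — PASS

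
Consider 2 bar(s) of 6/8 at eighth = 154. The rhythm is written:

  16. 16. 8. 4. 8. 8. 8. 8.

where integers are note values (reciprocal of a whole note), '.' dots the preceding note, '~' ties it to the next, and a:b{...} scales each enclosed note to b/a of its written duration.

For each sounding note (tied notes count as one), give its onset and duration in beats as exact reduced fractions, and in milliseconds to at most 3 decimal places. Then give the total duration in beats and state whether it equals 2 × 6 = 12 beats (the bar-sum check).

1) 0.0ms=0b +292.208ms=3/4b
2) 292.208ms=3/4b +292.208ms=3/4b
3) 584.416ms=3/2b +584.416ms=3/2b
4) 1168.831ms=3b +1168.831ms=3b
5) 2337.662ms=6b +584.416ms=3/2b
6) 2922.078ms=15/2b +584.416ms=3/2b
7) 3506.494ms=9b +584.416ms=3/2b
8) 4090.909ms=21/2b +584.416ms=3/2b
Σ=12b of 12 (154bpm 6/8) — PASS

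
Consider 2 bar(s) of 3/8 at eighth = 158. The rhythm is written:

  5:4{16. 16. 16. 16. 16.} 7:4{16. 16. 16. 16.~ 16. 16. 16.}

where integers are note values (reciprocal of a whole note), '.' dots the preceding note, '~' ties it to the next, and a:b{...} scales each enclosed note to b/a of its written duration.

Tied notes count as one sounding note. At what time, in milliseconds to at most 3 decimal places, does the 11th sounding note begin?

1. 0.0ms @ 0 + 227.848ms (3/5)
2. 227.848ms @ 3/5 + 227.848ms (3/5)
3. 455.696ms @ 6/5 + 227.848ms (3/5)
4. 683.544ms @ 9/5 + 227.848ms (3/5)
5. 911.392ms @ 12/5 + 227.848ms (3/5)
6. 1139.241ms @ 3 + 162.749ms (3/7)
7. 1301.989ms @ 24/7 + 162.749ms (3/7)
8. 1464.738ms @ 27/7 + 162.749ms (3/7)
9. 1627.486ms @ 30/7 + 325.497ms (6/7)
10. 1952.984ms @ 36/7 + 162.749ms (3/7)
11. 2115.732ms @ 39/7 + 162.749ms (3/7)

note 11 onset = 39/7b = 2115.732ms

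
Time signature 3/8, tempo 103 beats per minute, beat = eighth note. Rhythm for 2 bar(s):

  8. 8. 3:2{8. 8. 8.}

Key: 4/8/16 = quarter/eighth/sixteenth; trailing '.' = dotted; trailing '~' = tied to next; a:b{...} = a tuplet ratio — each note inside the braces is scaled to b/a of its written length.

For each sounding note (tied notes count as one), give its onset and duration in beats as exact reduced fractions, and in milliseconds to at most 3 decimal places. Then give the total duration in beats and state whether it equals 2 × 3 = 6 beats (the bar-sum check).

1) 0.0ms=0b +873.786ms=3/2b
2) 873.786ms=3/2b +873.786ms=3/2b
3) 1747.573ms=3b +582.524ms=1b
4) 2330.097ms=4b +582.524ms=1b
5) 2912.621ms=5b +582.524ms=1b
Σ=6b of 6 (103bpm 3/8) — PASS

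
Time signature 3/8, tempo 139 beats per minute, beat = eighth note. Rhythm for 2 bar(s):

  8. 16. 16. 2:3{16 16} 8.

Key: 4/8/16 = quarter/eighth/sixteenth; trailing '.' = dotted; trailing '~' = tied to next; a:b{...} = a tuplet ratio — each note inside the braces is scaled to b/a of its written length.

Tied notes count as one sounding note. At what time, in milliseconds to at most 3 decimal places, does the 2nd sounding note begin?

1. 0.0ms @ 0 + 647.482ms (3/2)
2. 647.482ms @ 3/2 + 323.741ms (3/4)
3. 971.223ms @ 9/4 + 323.741ms (3/4)
4. 1294.964ms @ 3 + 323.741ms (3/4)
5. 1618.705ms @ 15/4 + 323.741ms (3/4)
6. 1942.446ms @ 9/2 + 647.482ms (3/2)

note 2 onset = 3/2b = 647.482ms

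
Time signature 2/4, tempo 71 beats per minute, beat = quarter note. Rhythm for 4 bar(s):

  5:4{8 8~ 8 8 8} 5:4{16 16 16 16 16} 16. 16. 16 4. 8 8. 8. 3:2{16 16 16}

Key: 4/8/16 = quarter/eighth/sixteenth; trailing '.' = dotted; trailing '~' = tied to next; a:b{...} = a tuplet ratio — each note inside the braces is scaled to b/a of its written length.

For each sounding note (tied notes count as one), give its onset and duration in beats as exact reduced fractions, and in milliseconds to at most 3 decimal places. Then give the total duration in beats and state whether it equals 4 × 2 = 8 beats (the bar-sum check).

1) 0.0ms=0b +338.028ms=2/5b
2) 338.028ms=2/5b +676.056ms=4/5b
3) 1014.085ms=6/5b +338.028ms=2/5b
4) 1352.113ms=8/5b +338.028ms=2/5b
5) 1690.141ms=2b +169.014ms=1/5b
6) 1859.155ms=11/5b +169.014ms=1/5b
7) 2028.169ms=12/5b +169.014ms=1/5b
8) 2197.183ms=13/5b +169.014ms=1/5b
9) 2366.197ms=14/5b +169.014ms=1/5b
10) 2535.211ms=3b +316.901ms=3/8b
11) 2852.113ms=27/8b +316.901ms=3/8b
12) 3169.014ms=15/4b +211.268ms=1/4b
13) 3380.282ms=4b +1267.606ms=3/2b
14) 4647.887ms=11/2b +422.535ms=1/2b
15) 5070.423ms=6b +633.803ms=3/4b
16) 5704.225ms=27/4b +633.803ms=3/4b
17) 6338.028ms=15/2b +140.845ms=1/6b
18) 6478.873ms=23/3b +140.845ms=1/6b
19) 6619.718ms=47/6b +140.845ms=1/6b
Σ=8b of 8 (71bpm 2/4) — PASS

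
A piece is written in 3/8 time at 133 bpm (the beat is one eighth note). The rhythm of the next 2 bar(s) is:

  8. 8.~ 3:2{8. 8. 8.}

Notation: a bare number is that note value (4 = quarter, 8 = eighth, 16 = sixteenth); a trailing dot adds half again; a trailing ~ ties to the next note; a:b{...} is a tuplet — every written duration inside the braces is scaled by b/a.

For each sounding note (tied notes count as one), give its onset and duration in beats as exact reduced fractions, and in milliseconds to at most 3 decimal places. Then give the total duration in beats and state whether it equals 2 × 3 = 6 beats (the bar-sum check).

1) 0.0ms=0b +676.692ms=3/2b
2) 676.692ms=3/2b +1127.82ms=5/2b
3) 1804.511ms=4b +451.128ms=1b
4) 2255.639ms=5b +451.128ms=1b
Σ=6b of 6 (133bpm 3/8) — PASS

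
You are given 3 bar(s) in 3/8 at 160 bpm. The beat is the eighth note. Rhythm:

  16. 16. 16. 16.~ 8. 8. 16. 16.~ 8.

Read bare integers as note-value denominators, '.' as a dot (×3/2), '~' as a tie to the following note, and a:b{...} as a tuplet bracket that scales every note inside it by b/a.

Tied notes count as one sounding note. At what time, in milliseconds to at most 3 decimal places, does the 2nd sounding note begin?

1. 0.0ms @ 0 + 281.25ms (3/4)
2. 281.25ms @ 3/4 + 281.25ms (3/4)
3. 562.5ms @ 3/2 + 281.25ms (3/4)
4. 843.75ms @ 9/4 + 843.75ms (9/4)
5. 1687.5ms @ 9/2 + 562.5ms (3/2)
6. 2250.0ms @ 6 + 281.25ms (3/4)
7. 2531.25ms @ 27/4 + 843.75ms (9/4)

note 2 onset = 3/4b = 281.25ms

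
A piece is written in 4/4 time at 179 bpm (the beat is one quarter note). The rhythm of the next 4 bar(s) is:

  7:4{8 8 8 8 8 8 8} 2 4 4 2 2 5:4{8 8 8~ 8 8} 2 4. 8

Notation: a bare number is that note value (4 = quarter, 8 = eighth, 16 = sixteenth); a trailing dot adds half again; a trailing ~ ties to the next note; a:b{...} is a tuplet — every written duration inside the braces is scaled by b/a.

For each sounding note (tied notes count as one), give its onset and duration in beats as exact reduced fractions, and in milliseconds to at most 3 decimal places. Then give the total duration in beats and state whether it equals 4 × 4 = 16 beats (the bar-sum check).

1) 0.0ms=0b +95.77ms=2/7b
2) 95.77ms=2/7b +95.77ms=2/7b
3) 191.54ms=4/7b +95.77ms=2/7b
4) 287.31ms=6/7b +95.77ms=2/7b
5) 383.081ms=8/7b +95.77ms=2/7b
6) 478.851ms=10/7b +95.77ms=2/7b
7) 574.621ms=12/7b +95.77ms=2/7b
8) 670.391ms=2b +670.391ms=2b
9) 1340.782ms=4b +335.196ms=1b
10) 1675.978ms=5b +335.196ms=1b
11) 2011.173ms=6b +670.391ms=2b
12) 2681.564ms=8b +670.391ms=2b
13) 3351.955ms=10b +134.078ms=2/5b
14) 3486.034ms=52/5b +134.078ms=2/5b
15) 3620.112ms=54/5b +268.156ms=4/5b
16) 3888.268ms=58/5b +134.078ms=2/5b
17) 4022.346ms=12b +670.391ms=2b
18) 4692.737ms=14b +502.793ms=3/2b
19) 5195.531ms=31/2b +167.598ms=1/2b
Σ=16b of 16 (179bpm 4/4) — PASS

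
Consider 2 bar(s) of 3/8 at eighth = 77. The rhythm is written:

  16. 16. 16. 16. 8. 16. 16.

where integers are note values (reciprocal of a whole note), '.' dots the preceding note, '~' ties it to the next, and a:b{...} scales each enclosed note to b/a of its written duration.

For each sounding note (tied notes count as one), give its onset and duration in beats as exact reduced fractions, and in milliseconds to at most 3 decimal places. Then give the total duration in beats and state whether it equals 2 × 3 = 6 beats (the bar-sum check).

1) 0.0ms=0b +584.416ms=3/4b
2) 584.416ms=3/4b +584.416ms=3/4b
3) 1168.831ms=3/2b +584.416ms=3/4b
4) 1753.247ms=9/4b +584.416ms=3/4b
5) 2337.662ms=3b +1168.831ms=3/2b
6) 3506.494ms=9/2b +584.416ms=3/4b
7) 4090.909ms=21/4b +584.416ms=3/4b
Σ=6b of 6 (77bpm 3/8) — PASS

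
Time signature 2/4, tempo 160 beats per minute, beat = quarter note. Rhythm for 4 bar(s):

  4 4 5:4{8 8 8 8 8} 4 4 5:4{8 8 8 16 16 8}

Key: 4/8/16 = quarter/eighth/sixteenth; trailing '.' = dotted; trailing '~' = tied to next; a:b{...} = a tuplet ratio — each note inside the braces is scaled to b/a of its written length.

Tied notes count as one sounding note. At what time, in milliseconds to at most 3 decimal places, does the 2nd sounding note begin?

1. 0.0ms @ 0 + 375.0ms (1)
2. 375.0ms @ 1 + 375.0ms (1)
3. 750.0ms @ 2 + 150.0ms (2/5)
4. 900.0ms @ 12/5 + 150.0ms (2/5)
5. 1050.0ms @ 14/5 + 150.0ms (2/5)
6. 1200.0ms @ 16/5 + 150.0ms (2/5)
7. 1350.0ms @ 18/5 + 150.0ms (2/5)
8. 1500.0ms @ 4 + 375.0ms (1)
9. 1875.0ms @ 5 + 375.0ms (1)
10. 2250.0ms @ 6 + 150.0ms (2/5)
11. 2400.0ms @ 32/5 + 150.0ms (2/5)
12. 2550.0ms @ 34/5 + 150.0ms (2/5)
13. 2700.0ms @ 36/5 + 75.0ms (1/5)
14. 2775.0ms @ 37/5 + 75.0ms (1/5)
15. 2850.0ms @ 38/5 + 150.0ms (2/5)

note 2 onset = 1b = 375.0ms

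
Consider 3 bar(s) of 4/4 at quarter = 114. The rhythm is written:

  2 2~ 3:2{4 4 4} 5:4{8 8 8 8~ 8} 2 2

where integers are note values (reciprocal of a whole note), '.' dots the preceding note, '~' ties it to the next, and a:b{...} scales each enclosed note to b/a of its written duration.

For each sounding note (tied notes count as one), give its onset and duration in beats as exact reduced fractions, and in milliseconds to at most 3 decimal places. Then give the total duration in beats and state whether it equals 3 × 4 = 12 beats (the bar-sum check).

1) 0.0ms=0b +1052.632ms=2b
2) 1052.632ms=2b +1403.509ms=8/3b
3) 2456.14ms=14/3b +350.877ms=2/3b
4) 2807.018ms=16/3b +350.877ms=2/3b
5) 3157.895ms=6b +210.526ms=2/5b
6) 3368.421ms=32/5b +210.526ms=2/5b
7) 3578.947ms=34/5b +210.526ms=2/5b
8) 3789.474ms=36/5b +421.053ms=4/5b
9) 4210.526ms=8b +1052.632ms=2b
10) 5263.158ms=10b +1052.632ms=2b
Σ=12b of 12 (114bpm 4/4) — PASS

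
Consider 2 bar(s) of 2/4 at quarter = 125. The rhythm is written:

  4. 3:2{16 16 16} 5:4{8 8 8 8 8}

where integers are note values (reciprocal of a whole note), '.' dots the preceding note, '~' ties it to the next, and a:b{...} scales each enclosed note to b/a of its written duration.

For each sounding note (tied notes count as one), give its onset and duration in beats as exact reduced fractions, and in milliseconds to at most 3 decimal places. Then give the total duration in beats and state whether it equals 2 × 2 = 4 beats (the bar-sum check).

1) 0.0ms=0b +720.0ms=3/2b
2) 720.0ms=3/2b +80.0ms=1/6b
3) 800.0ms=5/3b +80.0ms=1/6b
4) 880.0ms=11/6b +80.0ms=1/6b
5) 960.0ms=2b +192.0ms=2/5b
6) 1152.0ms=12/5b +192.0ms=2/5b
7) 1344.0ms=14/5b +192.0ms=2/5b
8) 1536.0ms=16/5b +192.0ms=2/5b
9) 1728.0ms=18/5b +192.0ms=2/5b
Σ=4b of 4 (125bpm 2/4) — PASS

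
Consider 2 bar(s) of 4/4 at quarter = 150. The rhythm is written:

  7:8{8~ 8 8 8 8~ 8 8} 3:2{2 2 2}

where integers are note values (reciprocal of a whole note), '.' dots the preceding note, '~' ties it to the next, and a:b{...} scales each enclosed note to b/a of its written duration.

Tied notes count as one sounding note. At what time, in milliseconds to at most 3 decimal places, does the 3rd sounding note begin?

1. 0.0ms @ 0 + 457.143ms (8/7)
2. 457.143ms @ 8/7 + 228.571ms (4/7)
3. 685.714ms @ 12/7 + 228.571ms (4/7)
4. 914.286ms @ 16/7 + 457.143ms (8/7)
5. 1371.429ms @ 24/7 + 228.571ms (4/7)
6. 1600.0ms @ 4 + 533.333ms (4/3)
7. 2133.333ms @ 16/3 + 533.333ms (4/3)
8. 2666.667ms @ 20/3 + 533.333ms (4/3)

note 3 onset = 12/7b = 685.714ms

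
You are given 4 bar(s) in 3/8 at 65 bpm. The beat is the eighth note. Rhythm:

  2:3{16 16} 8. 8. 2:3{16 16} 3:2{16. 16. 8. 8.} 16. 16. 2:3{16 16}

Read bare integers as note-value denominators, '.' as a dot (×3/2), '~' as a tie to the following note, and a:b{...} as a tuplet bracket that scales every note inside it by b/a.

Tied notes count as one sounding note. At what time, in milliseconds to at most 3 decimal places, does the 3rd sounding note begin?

1. 0.0ms @ 0 + 692.308ms (3/4)
2. 692.308ms @ 3/4 + 692.308ms (3/4)
3. 1384.615ms @ 3/2 + 1384.615ms (3/2)
4. 2769.231ms @ 3 + 1384.615ms (3/2)
5. 4153.846ms @ 9/2 + 692.308ms (3/4)
6. 4846.154ms @ 21/4 + 692.308ms (3/4)
7. 5538.462ms @ 6 + 461.538ms (1/2)
8. 6000.0ms @ 13/2 + 461.538ms (1/2)
9. 6461.538ms @ 7 + 923.077ms (1)
10. 7384.615ms @ 8 + 923.077ms (1)
11. 8307.692ms @ 9 + 692.308ms (3/4)
12. 9000.0ms @ 39/4 + 692.308ms (3/4)
13. 9692.308ms @ 21/2 + 692.308ms (3/4)
14. 10384.615ms @ 45/4 + 692.308ms (3/4)

note 3 onset = 3/2b = 1384.615ms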